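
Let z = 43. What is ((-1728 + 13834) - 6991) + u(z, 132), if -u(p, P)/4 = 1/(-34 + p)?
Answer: 46031/9 ≈ 5114.6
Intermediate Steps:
u(p, P) = -4/(-34 + p)
((-1728 + 13834) - 6991) + u(z, 132) = ((-1728 + 13834) - 6991) - 4/(-34 + 43) = (12106 - 6991) - 4/9 = 5115 - 4*1/9 = 5115 - 4/9 = 46031/9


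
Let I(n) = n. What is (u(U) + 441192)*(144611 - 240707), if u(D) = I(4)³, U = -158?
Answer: -42402936576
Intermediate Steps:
u(D) = 64 (u(D) = 4³ = 64)
(u(U) + 441192)*(144611 - 240707) = (64 + 441192)*(144611 - 240707) = 441256*(-96096) = -42402936576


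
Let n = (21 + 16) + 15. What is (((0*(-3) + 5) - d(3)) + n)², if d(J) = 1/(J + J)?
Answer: 116281/36 ≈ 3230.0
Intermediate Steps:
d(J) = 1/(2*J)
n = 52 (n = 37 + 15 = 52)
(((0*(-3) + 5) - d(3)) + n)² = (((0*(-3) + 5) - 1/(2*3)) + 52)² = (((0 + 5) - 1/(2*3)) + 52)² = ((5 - 1*⅙) + 52)² = ((5 - ⅙) + 52)² = (29/6 + 52)² = (341/6)² = 116281/36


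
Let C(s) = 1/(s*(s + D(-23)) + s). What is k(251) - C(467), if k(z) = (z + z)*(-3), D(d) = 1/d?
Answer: -7569639449/5026321 ≈ -1506.0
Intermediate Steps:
D(d) = 1/d
k(z) = -6*z (k(z) = (2*z)*(-3) = -6*z)
C(s) = 1/(s + s*(-1/23 + s)) (C(s) = 1/(s*(s + 1/(-23)) + s) = 1/(s*(s - 1/23) + s) = 1/(s*(-1/23 + s) + s) = 1/(s + s*(-1/23 + s)))
k(251) - C(467) = -6*251 - 23/(467*(22 + 23*467)) = -1506 - 23/(467*(22 + 10741)) = -1506 - 23/(467*10763) = -1506 - 1*23/5026321 = -1506 - 23/5026321 = -7569639449/5026321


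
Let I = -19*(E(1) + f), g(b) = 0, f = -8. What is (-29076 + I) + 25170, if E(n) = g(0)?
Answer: -3754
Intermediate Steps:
E(n) = 0
I = 152 (I = -19*(0 - 8) = -19*(-8) = 152)
(-29076 + I) + 25170 = (-29076 + 152) + 25170 = -28924 + 25170 = -3754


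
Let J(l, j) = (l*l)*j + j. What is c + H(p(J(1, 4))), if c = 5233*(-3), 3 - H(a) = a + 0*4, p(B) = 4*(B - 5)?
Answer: -15708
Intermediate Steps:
J(l, j) = j + j*l**2 (J(l, j) = l**2*j + j = j*l**2 + j = j + j*l**2)
p(B) = -20 + 4*B (p(B) = 4*(-5 + B) = -20 + 4*B)
H(a) = 3 - a (H(a) = 3 - (a + 0*4) = 3 - (a + 0) = 3 - a)
c = -15699
c + H(p(J(1, 4))) = -15699 + (3 - (-20 + 4*(4*(1 + 1**2)))) = -15699 + (3 - (-20 + 4*(4*(1 + 1)))) = -15699 + (3 - (-20 + 4*(4*2))) = -15699 + (3 - (-20 + 4*8)) = -15699 + (3 - (-20 + 32)) = -15699 + (3 - 1*12) = -15699 + (3 - 12) = -15699 - 9 = -15708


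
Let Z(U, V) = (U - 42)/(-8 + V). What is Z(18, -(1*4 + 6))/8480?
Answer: 1/6360 ≈ 0.00015723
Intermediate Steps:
Z(U, V) = (-42 + U)/(-8 + V)
Z(18, -(1*4 + 6))/8480 = ((-42 + 18)/(-8 - (1*4 + 6)))/8480 = (-24/(-8 - (4 + 6)))*(1/8480) = (-24/(-8 - 1*10))*(1/8480) = (-24/(-8 - 10))*(1/8480) = (-24/(-18))*(1/8480) = -1/18*(-24)*(1/8480) = (4/3)*(1/8480) = 1/6360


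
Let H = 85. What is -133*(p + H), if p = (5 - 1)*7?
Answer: -15029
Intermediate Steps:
p = 28 (p = 4*7 = 28)
-133*(p + H) = -133*(28 + 85) = -133*113 = -15029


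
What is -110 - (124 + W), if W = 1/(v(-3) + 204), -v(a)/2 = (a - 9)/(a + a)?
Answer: -46801/200 ≈ -234.00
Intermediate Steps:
v(a) = -(-9 + a)/a (v(a) = -2*(a - 9)/(a + a) = -2*(-9 + a)/(2*a) = -2*(-9 + a)*1/(2*a) = -(-9 + a)/a)
W = 1/200 (W = 1/((9 - 1*(-3))/(-3) + 204) = 1/(-(9 + 3)/3 + 204) = 1/(-⅓*12 + 204) = 1/(-4 + 204) = 1/200 ≈ 0.0050000)
-110 - (124 + W) = -110 - (124 + 1/200) = -110 - 1*24801/200 = -110 - 24801/200 = -46801/200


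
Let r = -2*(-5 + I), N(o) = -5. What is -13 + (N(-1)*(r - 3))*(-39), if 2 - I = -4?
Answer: -988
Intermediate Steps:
I = 6 (I = 2 - 1*(-4) = 2 + 4 = 6)
r = -2 (r = -2*(-5 + 6) = -2*1 = -2)
-13 + (N(-1)*(r - 3))*(-39) = -13 - 5*(-2 - 3)*(-39) = -13 - 5*(-5)*(-39) = -13 + 25*(-39) = -13 - 975 = -988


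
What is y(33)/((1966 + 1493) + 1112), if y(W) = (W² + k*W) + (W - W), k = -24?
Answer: 297/4571 ≈ 0.064975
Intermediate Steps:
y(W) = W² - 24*W (y(W) = (W² - 24*W) + (W - W) = (W² - 24*W) + 0 = W² - 24*W)
y(33)/((1966 + 1493) + 1112) = (33*(-24 + 33))/((1966 + 1493) + 1112) = (33*9)/(3459 + 1112) = 297/4571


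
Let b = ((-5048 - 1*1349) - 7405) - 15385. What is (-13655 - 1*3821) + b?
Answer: -46663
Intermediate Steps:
b = -29187 (b = ((-5048 - 1349) - 7405) - 15385 = (-6397 - 7405) - 15385 = -13802 - 15385 = -29187)
(-13655 - 1*3821) + b = (-13655 - 1*3821) - 29187 = (-13655 - 3821) - 29187 = -17476 - 29187 = -46663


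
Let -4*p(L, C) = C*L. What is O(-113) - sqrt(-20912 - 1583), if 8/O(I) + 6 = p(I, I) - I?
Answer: -32/12341 - I*sqrt(22495) ≈ -0.002593 - 149.98*I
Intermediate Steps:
p(L, C) = -C*L/4
O(I) = 8/(-6 - I - I**2/4) (O(I) = 8/(-6 + (-I*I/4 - I)) = 8/(-6 + (-I**2/4 - I)) = 8/(-6 + (-I - I**2/4)) = 8/(-6 - I - I**2/4))
O(-113) - sqrt(-20912 - 1583) = -32/(24 + (-113)**2 + 4*(-113)) - sqrt(-20912 - 1583) = -32/(24 + 12769 - 452) - sqrt(-22495) = -32/12341 - I*sqrt(22495)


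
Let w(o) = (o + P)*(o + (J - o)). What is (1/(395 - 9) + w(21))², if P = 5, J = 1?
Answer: 100741369/148996 ≈ 676.13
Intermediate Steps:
w(o) = 5 + o (w(o) = (o + 5)*(o + (1 - o)) = (5 + o)*1 = 5 + o)
(1/(395 - 9) + w(21))² = (1/(395 - 9) + (5 + 21))² = (1/386 + 26)² = (10037/386)² = 100741369/148996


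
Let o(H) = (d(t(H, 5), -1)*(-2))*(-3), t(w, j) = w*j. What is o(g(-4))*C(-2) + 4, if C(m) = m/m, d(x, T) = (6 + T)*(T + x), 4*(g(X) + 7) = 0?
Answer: -1076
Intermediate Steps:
t(w, j) = j*w
g(X) = -7 (g(X) = -7 + (¼)*0 = -7 + 0 = -7)
o(H) = -30 + 150*H (o(H) = (((-1)² + 6*(-1) + 6*(5*H) - 5*H)*(-2))*(-3) = ((1 - 6 + 30*H - 5*H)*(-2))*(-3) = ((-5 + 25*H)*(-2))*(-3) = (10 - 50*H)*(-3) = -30 + 150*H)
C(m) = 1
o(g(-4))*C(-2) + 4 = (-30 + 150*(-7))*1 + 4 = (-30 - 1050)*1 + 4 = -1080*1 + 4 = -1080 + 4 = -1076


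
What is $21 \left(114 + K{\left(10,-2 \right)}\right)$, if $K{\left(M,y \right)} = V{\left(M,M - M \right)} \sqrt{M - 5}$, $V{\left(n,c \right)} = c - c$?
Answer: $2394$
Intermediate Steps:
$V{\left(n,c \right)} = 0$
$K{\left(M,y \right)} = 0$ ($K{\left(M,y \right)} = 0 \sqrt{M - 5} = 0 \sqrt{-5 + M} = 0$)
$21 \left(114 + K{\left(10,-2 \right)}\right) = 21 \left(114 + 0\right) = 21 \cdot 114 = 2394$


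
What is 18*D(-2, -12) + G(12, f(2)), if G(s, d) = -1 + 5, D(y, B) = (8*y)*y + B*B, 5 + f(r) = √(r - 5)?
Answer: 3172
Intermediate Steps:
f(r) = -5 + √(-5 + r) (f(r) = -5 + √(r - 5) = -5 + √(-5 + r))
D(y, B) = B² + 8*y² (D(y, B) = 8*y² + B² = B² + 8*y²)
G(s, d) = 4
18*D(-2, -12) + G(12, f(2)) = 18*((-12)² + 8*(-2)²) + 4 = 18*(144 + 8*4) + 4 = 18*(144 + 32) + 4 = 18*176 + 4 = 3168 + 4 = 3172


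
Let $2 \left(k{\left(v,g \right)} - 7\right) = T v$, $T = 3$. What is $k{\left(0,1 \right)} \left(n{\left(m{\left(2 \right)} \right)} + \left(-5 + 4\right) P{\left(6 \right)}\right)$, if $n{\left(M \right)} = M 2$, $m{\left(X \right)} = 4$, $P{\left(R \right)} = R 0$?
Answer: $56$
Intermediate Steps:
$P{\left(R \right)} = 0$
$n{\left(M \right)} = 2 M$
$k{\left(v,g \right)} = 7 + \frac{3 v}{2}$
$k{\left(0,1 \right)} \left(n{\left(m{\left(2 \right)} \right)} + \left(-5 + 4\right) P{\left(6 \right)}\right) = \left(7 + \frac{3}{2} \cdot 0\right) \left(2 \cdot 4 + \left(-5 + 4\right) 0\right) = \left(7 + 0\right) \left(8 - 0\right) = 7 \left(8 + 0\right) = 7 \cdot 8 = 56$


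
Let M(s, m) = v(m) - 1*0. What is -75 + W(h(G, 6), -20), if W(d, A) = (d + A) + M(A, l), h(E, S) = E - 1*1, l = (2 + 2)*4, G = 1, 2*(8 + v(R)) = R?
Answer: -95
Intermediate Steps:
v(R) = -8 + R/2
l = 16 (l = 4*4 = 16)
M(s, m) = -8 + m/2 (M(s, m) = (-8 + m/2) - 1*0 = (-8 + m/2) + 0 = -8 + m/2)
h(E, S) = -1 + E (h(E, S) = E - 1 = -1 + E)
W(d, A) = A + d (W(d, A) = (d + A) + (-8 + (1/2)*16) = (A + d) + (-8 + 8) = (A + d) + 0 = A + d)
-75 + W(h(G, 6), -20) = -75 + (-20 + (-1 + 1)) = -75 + (-20 + 0) = -75 - 20 = -95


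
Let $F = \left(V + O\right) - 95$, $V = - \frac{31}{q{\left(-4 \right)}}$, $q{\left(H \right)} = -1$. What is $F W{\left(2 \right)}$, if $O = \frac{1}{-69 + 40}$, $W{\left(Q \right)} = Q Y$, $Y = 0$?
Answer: $0$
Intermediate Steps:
$V = 31$ ($V = - \frac{31}{-1} = \left(-31\right) \left(-1\right) = 31$)
$W{\left(Q \right)} = 0$ ($W{\left(Q \right)} = Q 0 = 0$)
$O = - \frac{1}{29}$ ($O = \frac{1}{-29} = - \frac{1}{29} \approx -0.034483$)
$F = - \frac{1857}{29}$ ($F = \left(31 - \frac{1}{29}\right) - 95 = \frac{898}{29} - 95 = - \frac{1857}{29} \approx -64.034$)
$F W{\left(2 \right)} = \left(- \frac{1857}{29}\right) 0 = 0$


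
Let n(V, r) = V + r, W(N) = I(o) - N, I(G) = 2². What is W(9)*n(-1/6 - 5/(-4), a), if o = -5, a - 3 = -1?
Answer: -185/12 ≈ -15.417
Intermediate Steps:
a = 2 (a = 3 - 1 = 2)
I(G) = 4
W(N) = 4 - N
W(9)*n(-1/6 - 5/(-4), a) = (4 - 1*9)*((-1/6 - 5/(-4)) + 2) = (4 - 9)*((-1*⅙ - 5*(-¼)) + 2) = -5*((-⅙ + 5/4) + 2) = -5*(13/12 + 2) = -5*37/12 = -185/12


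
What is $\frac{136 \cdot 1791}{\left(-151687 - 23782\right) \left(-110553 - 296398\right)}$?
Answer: $\frac{243576}{71407285019} \approx 3.4111 \cdot 10^{-6}$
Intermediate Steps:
$\frac{136 \cdot 1791}{\left(-151687 - 23782\right) \left(-110553 - 296398\right)} = \frac{243576}{\left(-175469\right) \left(-406951\right)} = \frac{243576}{71407285019}$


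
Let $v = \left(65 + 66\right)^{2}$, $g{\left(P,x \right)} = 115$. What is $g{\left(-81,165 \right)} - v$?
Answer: $-17046$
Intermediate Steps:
$v = 17161$ ($v = 131^{2} = 17161$)
$g{\left(-81,165 \right)} - v = 115 - 17161 = -17046$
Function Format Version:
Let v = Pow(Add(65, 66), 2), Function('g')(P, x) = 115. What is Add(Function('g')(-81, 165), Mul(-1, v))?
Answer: -17046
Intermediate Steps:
v = 17161 (v = Pow(131, 2) = 17161)
Add(Function('g')(-81, 165), Mul(-1, v)) = Add(115, Mul(-1, 17161)) = Add(115, -17161) = -17046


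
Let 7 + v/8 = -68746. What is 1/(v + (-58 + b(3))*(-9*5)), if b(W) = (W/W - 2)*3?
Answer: -1/547279 ≈ -1.8272e-6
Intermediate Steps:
v = -550024 (v = -56 + 8*(-68746) = -56 - 549968 = -550024)
b(W) = -3 (b(W) = (1 - 2)*3 = -1*3 = -3)
1/(v + (-58 + b(3))*(-9*5)) = 1/(-550024 + (-58 - 3)*(-9*5)) = 1/(-550024 - 61*(-45)) = 1/(-550024 + 2745) = 1/(-547279) = -1/547279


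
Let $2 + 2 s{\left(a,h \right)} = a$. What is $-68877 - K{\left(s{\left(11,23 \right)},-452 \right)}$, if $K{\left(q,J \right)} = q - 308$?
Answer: $- \frac{137147}{2} \approx -68574.0$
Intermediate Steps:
$s{\left(a,h \right)} = -1 + \frac{a}{2}$
$K{\left(q,J \right)} = -308 + q$
$-68877 - K{\left(s{\left(11,23 \right)},-452 \right)} = -68877 - \left(-308 + \left(-1 + \frac{1}{2} \cdot 11\right)\right) = -68877 - \left(-308 + \left(-1 + \frac{11}{2}\right)\right) = -68877 - \left(-308 + \frac{9}{2}\right) = -68877 - - \frac{607}{2} = -68877 + \frac{607}{2} = - \frac{137147}{2}$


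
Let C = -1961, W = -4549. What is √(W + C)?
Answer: I*√6510 ≈ 80.685*I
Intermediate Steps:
√(W + C) = √(-4549 - 1961) = √(-6510) = I*√6510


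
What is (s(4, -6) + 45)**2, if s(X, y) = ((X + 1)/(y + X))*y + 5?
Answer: 4225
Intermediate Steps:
s(X, y) = 5 + y*(1 + X)/(X + y) (s(X, y) = ((1 + X)/(X + y))*y + 5 = y*(1 + X)/(X + y) + 5 = 5 + y*(1 + X)/(X + y))
(s(4, -6) + 45)**2 = ((5*4 + 6*(-6) + 4*(-6))/(4 - 6) + 45)**2 = ((20 - 36 - 24)/(-2) + 45)**2 = (-1/2*(-40) + 45)**2 = (20 + 45)**2 = 65**2 = 4225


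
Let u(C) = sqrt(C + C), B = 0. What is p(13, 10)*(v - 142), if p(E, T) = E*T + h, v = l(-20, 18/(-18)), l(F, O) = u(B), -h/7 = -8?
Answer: -26412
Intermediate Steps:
h = 56 (h = -7*(-8) = 56)
u(C) = sqrt(2)*sqrt(C) (u(C) = sqrt(2*C) = sqrt(2)*sqrt(C))
l(F, O) = 0 (l(F, O) = sqrt(2)*sqrt(0) = sqrt(2)*0 = 0)
v = 0
p(E, T) = 56 + E*T (p(E, T) = E*T + 56 = 56 + E*T)
p(13, 10)*(v - 142) = (56 + 13*10)*(0 - 142) = (56 + 130)*(-142) = 186*(-142) = -26412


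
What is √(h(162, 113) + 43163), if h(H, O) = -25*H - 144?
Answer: √38969 ≈ 197.41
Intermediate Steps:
h(H, O) = -144 - 25*H
√(h(162, 113) + 43163) = √((-144 - 25*162) + 43163) = √((-144 - 4050) + 43163) = √(-4194 + 43163) = √38969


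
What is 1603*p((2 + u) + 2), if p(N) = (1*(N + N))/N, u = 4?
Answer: 3206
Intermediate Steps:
p(N) = 2 (p(N) = (1*(2*N))/N = (2*N)/N = 2)
1603*p((2 + u) + 2) = 1603*2 = 3206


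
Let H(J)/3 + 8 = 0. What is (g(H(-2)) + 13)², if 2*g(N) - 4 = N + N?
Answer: 81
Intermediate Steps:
H(J) = -24 (H(J) = -24 + 3*0 = -24 + 0 = -24)
g(N) = 2 + N (g(N) = 2 + (N + N)/2 = 2 + (2*N)/2 = 2 + N)
(g(H(-2)) + 13)² = ((2 - 24) + 13)² = (-22 + 13)² = (-9)² = 81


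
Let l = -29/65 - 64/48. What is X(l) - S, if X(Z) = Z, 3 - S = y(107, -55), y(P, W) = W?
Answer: -11657/195 ≈ -59.779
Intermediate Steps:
S = 58 (S = 3 - 1*(-55) = 3 + 55 = 58)
l = -347/195 (l = -29*1/65 - 64*1/48 = -29/65 - 4/3 = -347/195 ≈ -1.7795)
X(l) - S = -347/195 - 1*58 = -347/195 - 58 = -11657/195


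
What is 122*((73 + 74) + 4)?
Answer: 18422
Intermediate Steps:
122*((73 + 74) + 4) = 122*(147 + 4) = 122*151 = 18422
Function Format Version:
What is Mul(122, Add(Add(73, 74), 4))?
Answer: 18422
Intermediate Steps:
Mul(122, Add(Add(73, 74), 4)) = Mul(122, Add(147, 4)) = Mul(122, 151) = 18422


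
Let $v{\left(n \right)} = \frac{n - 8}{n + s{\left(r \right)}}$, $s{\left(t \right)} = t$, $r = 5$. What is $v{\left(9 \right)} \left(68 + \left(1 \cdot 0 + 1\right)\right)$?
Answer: $\frac{69}{14} \approx 4.9286$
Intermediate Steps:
$v{\left(n \right)} = \frac{-8 + n}{5 + n}$ ($v{\left(n \right)} = \frac{n - 8}{n + 5} = \frac{-8 + n}{5 + n}$)
$v{\left(9 \right)} \left(68 + \left(1 \cdot 0 + 1\right)\right) = \frac{-8 + 9}{5 + 9} \left(68 + \left(1 \cdot 0 + 1\right)\right) = \frac{1}{14} \cdot 1 \left(68 + \left(0 + 1\right)\right) = \frac{1}{14} \cdot 1 \left(68 + 1\right) = \frac{1}{14} \cdot 69 = \frac{69}{14}$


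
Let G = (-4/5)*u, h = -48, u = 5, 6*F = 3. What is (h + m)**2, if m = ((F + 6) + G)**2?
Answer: 27889/16 ≈ 1743.1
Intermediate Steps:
F = 1/2 (F = (1/6)*3 = 1/2 ≈ 0.50000)
G = -4 (G = -4/5*5 = -4)
m = 25/4 (m = ((1/2 + 6) - 4)**2 = (13/2 - 4)**2 = (5/2)**2 = 25/4 ≈ 6.2500)
(h + m)**2 = (-48 + 25/4)**2 = (-167/4)**2 = 27889/16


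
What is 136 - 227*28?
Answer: -6220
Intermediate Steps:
136 - 227*28 = 136 - 6356 = -6220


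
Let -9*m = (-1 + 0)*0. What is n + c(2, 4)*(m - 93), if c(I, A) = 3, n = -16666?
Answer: -16945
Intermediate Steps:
m = 0 (m = -(-1 + 0)*0/9 = -(-1)*0/9 = -⅑*0 = 0)
n + c(2, 4)*(m - 93) = -16666 + 3*(0 - 93) = -16666 + 3*(-93) = -16666 - 279 = -16945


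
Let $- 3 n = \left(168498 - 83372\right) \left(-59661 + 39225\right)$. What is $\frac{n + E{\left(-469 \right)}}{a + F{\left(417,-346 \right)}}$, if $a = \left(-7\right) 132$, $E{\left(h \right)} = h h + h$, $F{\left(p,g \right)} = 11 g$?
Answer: $- \frac{26368082}{215} \approx -1.2264 \cdot 10^{5}$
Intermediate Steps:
$E{\left(h \right)} = h + h^{2}$ ($E{\left(h \right)} = h^{2} + h = h + h^{2}$)
$a = -924$
$n = 579878312$ ($n = - \frac{\left(168498 - 83372\right) \left(-59661 + 39225\right)}{3} = - \frac{85126 \left(-20436\right)}{3} = \left(- \frac{1}{3}\right) \left(-1739634936\right) = 579878312$)
$\frac{n + E{\left(-469 \right)}}{a + F{\left(417,-346 \right)}} = \frac{579878312 - 469 \left(1 - 469\right)}{-924 + 11 \left(-346\right)} = \frac{579878312 - -219492}{-924 - 3806} = \frac{579878312 + 219492}{-4730} = 580097804 \left(- \frac{1}{4730}\right) = - \frac{26368082}{215}$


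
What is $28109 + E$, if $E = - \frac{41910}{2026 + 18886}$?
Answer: $\frac{293886749}{10456} \approx 28107.0$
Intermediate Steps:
$E = - \frac{20955}{10456}$ ($E = - \frac{41910}{20912} = \left(-41910\right) \frac{1}{20912} = - \frac{20955}{10456} \approx -2.0041$)
$28109 + E = 28109 - \frac{20955}{10456} = \frac{293886749}{10456}$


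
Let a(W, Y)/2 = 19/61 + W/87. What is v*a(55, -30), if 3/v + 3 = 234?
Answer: 10016/408639 ≈ 0.024511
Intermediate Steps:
v = 1/77 (v = 3/(-3 + 234) = 3/231 = 3*(1/231) = 1/77 ≈ 0.012987)
a(W, Y) = 38/61 + 2*W/87 (a(W, Y) = 2*(19/61 + W/87) = 38/61 + 2*W/87)
v*a(55, -30) = (38/61 + (2/87)*55)/77 = (38/61 + 110/87)/77 = (1/77)*(10016/5307) = 10016/408639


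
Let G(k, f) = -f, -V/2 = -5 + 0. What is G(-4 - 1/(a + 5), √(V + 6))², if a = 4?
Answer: 16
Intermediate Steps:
V = 10 (V = -2*(-5 + 0) = -2*(-5) = 10)
G(-4 - 1/(a + 5), √(V + 6))² = (-√(10 + 6))² = (-√16)² = (-1*4)² = (-4)² = 16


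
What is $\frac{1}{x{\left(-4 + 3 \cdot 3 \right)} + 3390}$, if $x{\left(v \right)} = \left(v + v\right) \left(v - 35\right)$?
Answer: $\frac{1}{3090} \approx 0.00032362$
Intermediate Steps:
$x{\left(v \right)} = 2 v \left(-35 + v\right)$
$\frac{1}{x{\left(-4 + 3 \cdot 3 \right)} + 3390} = \frac{1}{2 \left(-4 + 3 \cdot 3\right) \left(-35 + \left(-4 + 3 \cdot 3\right)\right) + 3390} = \frac{1}{2 \left(-4 + 9\right) \left(-35 + \left(-4 + 9\right)\right) + 3390} = \frac{1}{2 \cdot 5 \left(-35 + 5\right) + 3390} = \frac{1}{2 \cdot 5 \left(-30\right) + 3390} = \frac{1}{-300 + 3390} = \frac{1}{3090}$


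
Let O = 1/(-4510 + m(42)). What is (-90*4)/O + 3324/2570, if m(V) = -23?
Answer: 2096967462/1285 ≈ 1.6319e+6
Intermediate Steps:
O = -1/4533 (O = 1/(-4510 - 23) = 1/(-4533) = -1/4533 ≈ -0.00022060)
(-90*4)/O + 3324/2570 = (-90*4)/(-1/4533) + 3324/2570 = -360*(-4533) + 3324*(1/2570) = 1631880 + 1662/1285 = 2096967462/1285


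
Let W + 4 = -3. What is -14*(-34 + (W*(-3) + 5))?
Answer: 112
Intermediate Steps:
W = -7 (W = -4 - 3 = -7)
-14*(-34 + (W*(-3) + 5)) = -14*(-34 + (-7*(-3) + 5)) = -14*(-34 + (21 + 5)) = -14*(-34 + 26) = -14*(-8) = 112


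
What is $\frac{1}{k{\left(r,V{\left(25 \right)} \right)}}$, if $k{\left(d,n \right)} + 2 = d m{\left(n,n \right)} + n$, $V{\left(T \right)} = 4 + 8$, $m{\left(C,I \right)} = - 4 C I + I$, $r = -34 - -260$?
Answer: $- \frac{1}{127454} \approx -7.846 \cdot 10^{-6}$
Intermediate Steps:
$r = 226$ ($r = -34 + 260 = 226$)
$m{\left(C,I \right)} = I - 4 C I$ ($m{\left(C,I \right)} = - 4 C I + I = I - 4 C I$)
$V{\left(T \right)} = 12$
$k{\left(d,n \right)} = -2 + n + d n \left(1 - 4 n\right)$ ($k{\left(d,n \right)} = -2 + \left(d n \left(1 - 4 n\right) + n\right) = -2 + \left(n + d n \left(1 - 4 n\right)\right) = -2 + n + d n \left(1 - 4 n\right)$)
$\frac{1}{k{\left(r,V{\left(25 \right)} \right)}} = \frac{1}{-2 + 12 - 226 \cdot 12 \left(-1 + 4 \cdot 12\right)} = \frac{1}{-2 + 12 - 226 \cdot 12 \left(-1 + 48\right)} = \frac{1}{-2 + 12 - 226 \cdot 12 \cdot 47} = \frac{1}{-2 + 12 - 127464} = \frac{1}{-127454} = - \frac{1}{127454}$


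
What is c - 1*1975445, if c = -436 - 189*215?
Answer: -2016516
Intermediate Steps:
c = -41071 (c = -436 - 40635 = -41071)
c - 1*1975445 = -41071 - 1*1975445 = -41071 - 1975445 = -2016516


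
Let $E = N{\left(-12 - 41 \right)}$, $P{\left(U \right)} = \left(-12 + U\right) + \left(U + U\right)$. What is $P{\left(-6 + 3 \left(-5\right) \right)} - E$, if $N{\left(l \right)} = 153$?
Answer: $-228$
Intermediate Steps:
$P{\left(U \right)} = -12 + 3 U$ ($P{\left(U \right)} = \left(-12 + U\right) + 2 U = -12 + 3 U$)
$E = 153$
$P{\left(-6 + 3 \left(-5\right) \right)} - E = \left(-12 + 3 \left(-6 + 3 \left(-5\right)\right)\right) - 153 = \left(-12 + 3 \left(-6 - 15\right)\right) - 153 = \left(-12 + 3 \left(-21\right)\right) - 153 = \left(-12 - 63\right) - 153 = -75 - 153 = -228$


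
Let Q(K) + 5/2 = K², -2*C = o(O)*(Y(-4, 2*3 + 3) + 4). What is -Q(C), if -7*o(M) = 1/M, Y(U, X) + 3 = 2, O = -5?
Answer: 12241/4900 ≈ 2.4982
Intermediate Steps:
Y(U, X) = -1 (Y(U, X) = -3 + 2 = -1)
o(M) = -1/(7*M)
C = -3/70 (C = -(-⅐/(-5))*(-1 + 4)/2 = -(-⅐*(-⅕))*3/2 = -3/70 ≈ -0.042857)
Q(K) = -5/2 + K²
-Q(C) = -(-5/2 + (-3/70)²) = -(-5/2 + 9/4900) = -1*(-12241/4900) = 12241/4900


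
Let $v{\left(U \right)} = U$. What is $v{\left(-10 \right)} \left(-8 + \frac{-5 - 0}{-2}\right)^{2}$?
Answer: $- \frac{605}{2} \approx -302.5$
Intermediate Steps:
$v{\left(-10 \right)} \left(-8 + \frac{-5 - 0}{-2}\right)^{2} = - 10 \left(-8 + \frac{-5 - 0}{-2}\right)^{2} = - 10 \left(-8 + \left(-5 + 0\right) \left(- \frac{1}{2}\right)\right)^{2} = - 10 \left(-8 - - \frac{5}{2}\right)^{2} = - 10 \left(-8 + \frac{5}{2}\right)^{2} = - 10 \left(- \frac{11}{2}\right)^{2} = \left(-10\right) \frac{121}{4} = - \frac{605}{2}$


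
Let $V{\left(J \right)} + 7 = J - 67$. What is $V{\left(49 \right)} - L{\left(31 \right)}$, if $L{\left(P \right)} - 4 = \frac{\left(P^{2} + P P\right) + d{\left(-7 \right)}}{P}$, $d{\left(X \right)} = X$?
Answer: $- \frac{2814}{31} \approx -90.774$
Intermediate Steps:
$V{\left(J \right)} = -74 + J$ ($V{\left(J \right)} = -7 + \left(J - 67\right) = -7 + \left(-67 + J\right) = -74 + J$)
$L{\left(P \right)} = 4 + \frac{-7 + 2 P^{2}}{P}$ ($L{\left(P \right)} = 4 + \frac{\left(P^{2} + P P\right) - 7}{P} = 4 + \frac{\left(P^{2} + P^{2}\right) - 7}{P} = 4 + \frac{2 P^{2} - 7}{P} = 4 + \frac{-7 + 2 P^{2}}{P}$)
$V{\left(49 \right)} - L{\left(31 \right)} = \left(-74 + 49\right) - \left(4 - \frac{7}{31} + 2 \cdot 31\right) = -25 - \left(4 - \frac{7}{31} + 62\right) = -25 - \frac{2039}{31} = - \frac{2814}{31}$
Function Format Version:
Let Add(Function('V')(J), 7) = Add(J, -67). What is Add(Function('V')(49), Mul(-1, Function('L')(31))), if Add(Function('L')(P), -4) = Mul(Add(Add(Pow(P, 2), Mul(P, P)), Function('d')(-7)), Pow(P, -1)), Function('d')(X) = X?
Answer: Rational(-2814, 31) ≈ -90.774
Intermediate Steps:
Function('V')(J) = Add(-74, J) (Function('V')(J) = Add(-7, Add(J, -67)) = Add(-7, Add(-67, J)) = Add(-74, J))
Function('L')(P) = Add(4, Mul(Pow(P, -1), Add(-7, Mul(2, Pow(P, 2))))) (Function('L')(P) = Add(4, Mul(Add(Add(Pow(P, 2), Mul(P, P)), -7), Pow(P, -1))) = Add(4, Mul(Add(Add(Pow(P, 2), Pow(P, 2)), -7), Pow(P, -1))) = Add(4, Mul(Add(Mul(2, Pow(P, 2)), -7), Pow(P, -1))) = Add(4, Mul(Add(-7, Mul(2, Pow(P, 2))), Pow(P, -1))) = Add(4, Mul(Pow(P, -1), Add(-7, Mul(2, Pow(P, 2))))))
Add(Function('V')(49), Mul(-1, Function('L')(31))) = Add(Add(-74, 49), Mul(-1, Add(4, Mul(-7, Pow(31, -1)), Mul(2, 31)))) = Add(-25, Mul(-1, Add(4, Mul(-7, Rational(1, 31)), 62))) = Add(-25, Mul(-1, Add(4, Rational(-7, 31), 62))) = Add(-25, Mul(-1, Rational(2039, 31))) = Add(-25, Rational(-2039, 31)) = Rational(-2814, 31)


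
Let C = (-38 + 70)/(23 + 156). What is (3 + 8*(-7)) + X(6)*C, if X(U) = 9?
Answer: -9199/179 ≈ -51.391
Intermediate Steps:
C = 32/179 ≈ 0.17877
(3 + 8*(-7)) + X(6)*C = (3 + 8*(-7)) + 9*(32/179) = (3 - 56) + 288/179 = -53 + 288/179 = -9199/179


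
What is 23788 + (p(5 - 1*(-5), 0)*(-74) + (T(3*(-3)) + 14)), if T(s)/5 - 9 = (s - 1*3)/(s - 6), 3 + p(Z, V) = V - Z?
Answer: 24813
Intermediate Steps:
p(Z, V) = -3 + V - Z (p(Z, V) = -3 + (V - Z) = -3 + V - Z)
T(s) = 45 + 5*(-3 + s)/(-6 + s) (T(s) = 45 + 5*((s - 1*3)/(s - 6)) = 45 + 5*((s - 3)/(-6 + s)) = 45 + 5*((-3 + s)/(-6 + s)) = 45 + 5*(-3 + s)/(-6 + s))
23788 + (p(5 - 1*(-5), 0)*(-74) + (T(3*(-3)) + 14)) = 23788 + ((-3 + 0 - (5 - 1*(-5)))*(-74) + (5*(-57 + 10*(3*(-3)))/(-6 + 3*(-3)) + 14)) = 23788 + ((-3 + 0 - (5 + 5))*(-74) + (5*(-57 + 10*(-9))/(-6 - 9) + 14)) = 23788 + ((-3 + 0 - 1*10)*(-74) + (5*(-57 - 90)/(-15) + 14)) = 23788 + ((-3 + 0 - 10)*(-74) + (5*(-1/15)*(-147) + 14)) = 23788 + (-13*(-74) + (49 + 14)) = 23788 + (962 + 63) = 23788 + 1025 = 24813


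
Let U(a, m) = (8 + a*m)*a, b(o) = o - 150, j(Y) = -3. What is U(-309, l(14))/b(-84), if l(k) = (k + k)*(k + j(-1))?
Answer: -4900946/39 ≈ -1.2567e+5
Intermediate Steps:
l(k) = 2*k*(-3 + k) (l(k) = (k + k)*(k - 3) = (2*k)*(-3 + k) = 2*k*(-3 + k))
b(o) = -150 + o
U(a, m) = a*(8 + a*m)
U(-309, l(14))/b(-84) = (-309*(8 - 618*14*(-3 + 14)))/(-150 - 84) = -309*(8 - 618*14*11)/(-234) = -309*(8 - 309*308)*(-1/234) = -309*(8 - 95172)*(-1/234) = -309*(-95164)*(-1/234) = 29405676*(-1/234) = -4900946/39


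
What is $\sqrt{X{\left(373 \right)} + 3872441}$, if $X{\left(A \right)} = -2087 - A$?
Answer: $\sqrt{3869981} \approx 1967.2$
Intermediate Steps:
$\sqrt{X{\left(373 \right)} + 3872441} = \sqrt{\left(-2087 - 373\right) + 3872441} = \sqrt{-2460 + 3872441} = \sqrt{3869981}$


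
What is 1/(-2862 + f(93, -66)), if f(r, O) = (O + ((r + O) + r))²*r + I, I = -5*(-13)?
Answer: 1/268391 ≈ 3.7259e-6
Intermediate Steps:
I = 65
f(r, O) = 65 + r*(2*O + 2*r)² (f(r, O) = (O + ((r + O) + r))²*r + 65 = (O + ((O + r) + r))²*r + 65 = (O + (O + 2*r))²*r + 65 = (2*O + 2*r)²*r + 65 = r*(2*O + 2*r)² + 65 = 65 + r*(2*O + 2*r)²)
1/(-2862 + f(93, -66)) = 1/(-2862 + (65 + 4*93*(-66 + 93)²)) = 1/(-2862 + (65 + 4*93*27²)) = 1/(-2862 + (65 + 4*93*729)) = 1/(-2862 + (65 + 271188)) = 1/(-2862 + 271253) = 1/268391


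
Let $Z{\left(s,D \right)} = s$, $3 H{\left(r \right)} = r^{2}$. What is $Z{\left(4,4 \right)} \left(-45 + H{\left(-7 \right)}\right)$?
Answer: $- \frac{344}{3} \approx -114.67$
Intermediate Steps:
$H{\left(r \right)} = \frac{r^{2}}{3}$
$Z{\left(4,4 \right)} \left(-45 + H{\left(-7 \right)}\right) = 4 \left(-45 + \frac{\left(-7\right)^{2}}{3}\right) = 4 \left(-45 + \frac{1}{3} \cdot 49\right) = 4 \left(-45 + \frac{49}{3}\right) = 4 \left(- \frac{86}{3}\right) = - \frac{344}{3}$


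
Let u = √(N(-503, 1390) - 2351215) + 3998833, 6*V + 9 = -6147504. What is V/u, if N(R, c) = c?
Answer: -8194292617443/31981335423428 + 10245855*I*√93993/31981335423428 ≈ -0.25622 + 9.822e-5*I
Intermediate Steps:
V = -2049171/2 (V = -3/2 + (⅙)*(-6147504) = -3/2 - 1024584 = -2049171/2 ≈ -1.0246e+6)
u = 3998833 + 5*I*√93993 (u = √(1390 - 2351215) + 3998833 = √(-2349825) + 3998833 = 5*I*√93993 + 3998833 = 3998833 + 5*I*√93993 ≈ 3.9988e+6 + 1532.9*I)
V/u = -2049171/(2*(3998833 + 5*I*√93993))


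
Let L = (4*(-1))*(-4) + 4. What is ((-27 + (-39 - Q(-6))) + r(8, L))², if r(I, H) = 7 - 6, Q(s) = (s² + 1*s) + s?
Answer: 7921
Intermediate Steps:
Q(s) = s² + 2*s (Q(s) = (s² + s) + s = (s + s²) + s = s² + 2*s)
L = 20 (L = -4*(-4) + 4 = 16 + 4 = 20)
r(I, H) = 1
((-27 + (-39 - Q(-6))) + r(8, L))² = ((-27 + (-39 - (-6)*(2 - 6))) + 1)² = ((-27 + (-39 - (-6)*(-4))) + 1)² = ((-27 + (-39 - 1*24)) + 1)² = ((-27 + (-39 - 24)) + 1)² = ((-27 - 63) + 1)² = (-90 + 1)² = (-89)² = 7921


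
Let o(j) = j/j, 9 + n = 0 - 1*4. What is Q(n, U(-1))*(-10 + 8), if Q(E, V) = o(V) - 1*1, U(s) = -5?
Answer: 0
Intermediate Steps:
n = -13 (n = -9 + (0 - 1*4) = -9 + (0 - 4) = -9 - 4 = -13)
o(j) = 1
Q(E, V) = 0 (Q(E, V) = 1 - 1*1 = 1 - 1 = 0)
Q(n, U(-1))*(-10 + 8) = 0*(-10 + 8) = 0*(-2) = 0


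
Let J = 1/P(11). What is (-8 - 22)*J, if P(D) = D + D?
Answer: -15/11 ≈ -1.3636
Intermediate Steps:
P(D) = 2*D
J = 1/22 (J = 1/(2*11) = 1/22 ≈ 0.045455)
(-8 - 22)*J = (-8 - 22)*(1/22) = -30*1/22 = -15/11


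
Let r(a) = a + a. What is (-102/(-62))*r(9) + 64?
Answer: 2902/31 ≈ 93.613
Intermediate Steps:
r(a) = 2*a
(-102/(-62))*r(9) + 64 = (-102/(-62))*(2*9) + 64 = -102*(-1/62)*18 + 64 = (51/31)*18 + 64 = 918/31 + 64 = 2902/31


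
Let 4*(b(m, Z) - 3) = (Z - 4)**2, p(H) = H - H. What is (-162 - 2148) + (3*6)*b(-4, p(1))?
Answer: -2184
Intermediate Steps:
p(H) = 0
b(m, Z) = 3 + (-4 + Z)**2/4 (b(m, Z) = 3 + (Z - 4)**2/4 = 3 + (-4 + Z)**2/4)
(-162 - 2148) + (3*6)*b(-4, p(1)) = (-162 - 2148) + (3*6)*(3 + (-4 + 0)**2/4) = -2310 + 18*(3 + (1/4)*(-4)**2) = -2310 + 18*(3 + (1/4)*16) = -2310 + 18*(3 + 4) = -2310 + 18*7 = -2310 + 126 = -2184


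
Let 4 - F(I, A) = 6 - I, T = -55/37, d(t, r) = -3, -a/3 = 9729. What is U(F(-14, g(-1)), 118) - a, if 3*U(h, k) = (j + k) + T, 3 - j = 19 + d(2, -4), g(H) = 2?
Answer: 3243587/111 ≈ 29222.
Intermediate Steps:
a = -29187 (a = -3*9729 = -29187)
j = -13 (j = 3 - (19 - 3) = 3 - 1*16 = 3 - 16 = -13)
T = -55/37 (T = -55*1/37 = -55/37 ≈ -1.4865)
F(I, A) = -2 + I (F(I, A) = 4 - (6 - I) = 4 + (-6 + I) = -2 + I)
U(h, k) = -536/111 + k/3 (U(h, k) = ((-13 + k) - 55/37)/3 = (-536/37 + k)/3 = -536/111 + k/3)
U(F(-14, g(-1)), 118) - a = (-536/111 + (1/3)*118) - 1*(-29187) = (-536/111 + 118/3) + 29187 = 3830/111 + 29187 = 3243587/111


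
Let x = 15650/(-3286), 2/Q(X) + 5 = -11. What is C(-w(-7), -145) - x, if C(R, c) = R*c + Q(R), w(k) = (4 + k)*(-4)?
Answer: 22931517/13144 ≈ 1744.6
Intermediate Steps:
w(k) = -16 - 4*k
Q(X) = -⅛ (Q(X) = 2/(-5 - 11) = 2/(-16) = 2*(-1/16) = -⅛)
C(R, c) = -⅛ + R*c (C(R, c) = R*c - ⅛ = -⅛ + R*c)
x = -7825/1643 (x = 15650*(-1/3286) = -7825/1643 ≈ -4.7626)
C(-w(-7), -145) - x = (-⅛ - (-16 - 4*(-7))*(-145)) - 1*(-7825/1643) = (-⅛ - (-16 + 28)*(-145)) + 7825/1643 = (-⅛ - 1*12*(-145)) + 7825/1643 = (-⅛ - 12*(-145)) + 7825/1643 = (-⅛ + 1740) + 7825/1643 = 13919/8 + 7825/1643 = 22931517/13144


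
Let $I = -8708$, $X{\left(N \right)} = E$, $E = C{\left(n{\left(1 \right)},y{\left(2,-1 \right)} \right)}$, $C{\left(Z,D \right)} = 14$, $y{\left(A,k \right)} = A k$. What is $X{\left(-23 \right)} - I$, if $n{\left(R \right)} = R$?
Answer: $8722$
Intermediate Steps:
$E = 14$
$X{\left(N \right)} = 14$
$X{\left(-23 \right)} - I = 14 - -8708 = 14 + 8708 = 8722$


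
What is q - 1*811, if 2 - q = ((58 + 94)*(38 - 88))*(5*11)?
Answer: 417191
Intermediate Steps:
q = 418002 (q = 2 - (58 + 94)*(38 - 88)*5*11 = 2 - 152*(-50)*55 = 2 - (-7600)*55 = 2 - 1*(-418000) = 2 + 418000 = 418002)
q - 1*811 = 418002 - 1*811 = 418002 - 811 = 417191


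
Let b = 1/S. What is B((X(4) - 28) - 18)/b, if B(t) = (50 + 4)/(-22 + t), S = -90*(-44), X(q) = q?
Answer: -13365/4 ≈ -3341.3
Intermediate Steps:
S = 3960
B(t) = 54/(-22 + t)
b = 1/3960 ≈ 0.00025253
B((X(4) - 28) - 18)/b = (54/(-22 + ((4 - 28) - 18)))/(1/3960) = (54/(-22 + (-24 - 18)))*3960 = (54/(-22 - 42))*3960 = (54/(-64))*3960 = (54*(-1/64))*3960 = -27/32*3960 = -13365/4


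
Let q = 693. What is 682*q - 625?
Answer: 472001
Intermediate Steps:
682*q - 625 = 682*693 - 625 = 472626 - 625 = 472001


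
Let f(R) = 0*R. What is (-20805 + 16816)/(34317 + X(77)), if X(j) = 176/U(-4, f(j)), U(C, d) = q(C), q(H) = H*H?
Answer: -3989/34328 ≈ -0.11620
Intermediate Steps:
q(H) = H²
f(R) = 0
U(C, d) = C²
X(j) = 11 (X(j) = 176/((-4)²) = 176/16 = 176*(1/16) = 11)
(-20805 + 16816)/(34317 + X(77)) = (-20805 + 16816)/(34317 + 11) = -3989/34328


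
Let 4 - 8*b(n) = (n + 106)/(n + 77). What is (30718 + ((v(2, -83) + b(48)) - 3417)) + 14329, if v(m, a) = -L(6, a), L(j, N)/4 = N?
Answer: 20981173/500 ≈ 41962.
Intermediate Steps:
L(j, N) = 4*N
v(m, a) = -4*a
b(n) = ½ - (106 + n)/(8*(77 + n)) (b(n) = ½ - (n + 106)/(8*(n + 77)) = ½ - (106 + n)/(8*(77 + n)))
(30718 + ((v(2, -83) + b(48)) - 3417)) + 14329 = (30718 + ((-4*(-83) + (202 + 3*48)/(8*(77 + 48))) - 3417)) + 14329 = (30718 + ((332 + (⅛)*(202 + 144)/125) - 3417)) + 14329 = (30718 + ((332 + (⅛)*(1/125)*346) - 3417)) + 14329 = (30718 + ((332 + 173/500) - 3417)) + 14329 = (30718 + (166173/500 - 3417)) + 14329 = (30718 - 1542327/500) + 14329 = 13816673/500 + 14329 = 20981173/500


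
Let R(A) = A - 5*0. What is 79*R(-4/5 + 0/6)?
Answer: -316/5 ≈ -63.200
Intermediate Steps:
R(A) = A (R(A) = A + 0 = A)
79*R(-4/5 + 0/6) = 79*(-4/5 + 0/6) = 79*(-4*⅕ + 0*(⅙)) = 79*(-⅘ + 0) = 79*(-⅘) = -316/5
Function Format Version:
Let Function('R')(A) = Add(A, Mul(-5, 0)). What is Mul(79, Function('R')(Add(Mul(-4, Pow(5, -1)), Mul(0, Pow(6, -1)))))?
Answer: Rational(-316, 5) ≈ -63.200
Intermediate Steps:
Function('R')(A) = A (Function('R')(A) = Add(A, 0) = A)
Mul(79, Function('R')(Add(Mul(-4, Pow(5, -1)), Mul(0, Pow(6, -1))))) = Mul(79, Add(Mul(-4, Pow(5, -1)), Mul(0, Pow(6, -1)))) = Mul(79, Add(Mul(-4, Rational(1, 5)), Mul(0, Rational(1, 6)))) = Mul(79, Add(Rational(-4, 5), 0)) = Mul(79, Rational(-4, 5)) = Rational(-316, 5)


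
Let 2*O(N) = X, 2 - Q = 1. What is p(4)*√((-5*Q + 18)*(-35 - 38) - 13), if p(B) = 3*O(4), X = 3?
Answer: 9*I*√962/2 ≈ 139.57*I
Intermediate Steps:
Q = 1 (Q = 2 - 1*1 = 2 - 1 = 1)
O(N) = 3/2 (O(N) = (½)*3 = 3/2)
p(B) = 9/2 (p(B) = 3*(3/2) = 9/2)
p(4)*√((-5*Q + 18)*(-35 - 38) - 13) = 9*√((-5*1 + 18)*(-35 - 38) - 13)/2 = 9*√((-5 + 18)*(-73) - 13)/2 = 9*√(13*(-73) - 13)/2 = 9*√(-949 - 13)/2 = 9*√(-962)/2 = 9*(I*√962)/2 = 9*I*√962/2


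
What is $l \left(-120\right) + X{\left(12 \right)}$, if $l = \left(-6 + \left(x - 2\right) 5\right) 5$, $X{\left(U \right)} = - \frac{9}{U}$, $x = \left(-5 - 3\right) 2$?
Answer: $\frac{230397}{4} \approx 57599.0$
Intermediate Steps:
$x = -16$ ($x = \left(-8\right) 2 = -16$)
$l = -480$ ($l = \left(-6 + \left(-16 - 2\right) 5\right) 5 = \left(-6 - 90\right) 5 = \left(-96\right) 5 = -480$)
$l \left(-120\right) + X{\left(12 \right)} = \left(-480\right) \left(-120\right) - \frac{9}{12} = 57600 - \frac{3}{4} = \frac{230397}{4}$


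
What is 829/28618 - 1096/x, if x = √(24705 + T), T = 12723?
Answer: 829/28618 - 548*√9357/9357 ≈ -5.6362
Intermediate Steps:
x = 2*√9357 (x = √(24705 + 12723) = √37428 = 2*√9357 ≈ 193.46)
829/28618 - 1096/x = 829/28618 - 1096*√9357/18714 = 829*(1/28618) - 548*√9357/9357 = 829/28618 - 548*√9357/9357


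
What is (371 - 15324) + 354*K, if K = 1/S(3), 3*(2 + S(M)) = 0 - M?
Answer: -15071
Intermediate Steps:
S(M) = -2 - M/3 (S(M) = -2 + (0 - M)/3 = -2 + (-M)/3 = -2 - M/3)
K = -⅓ (K = 1/(-2 - ⅓*3) = 1/(-2 - 1) = 1/(-3) = -⅓ ≈ -0.33333)
(371 - 15324) + 354*K = (371 - 15324) + 354*(-⅓) = -14953 - 118 = -15071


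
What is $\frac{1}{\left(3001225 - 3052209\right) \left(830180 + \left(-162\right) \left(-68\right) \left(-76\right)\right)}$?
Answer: $\frac{1}{358723424} \approx 2.7877 \cdot 10^{-9}$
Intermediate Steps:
$\frac{1}{\left(3001225 - 3052209\right) \left(830180 + \left(-162\right) \left(-68\right) \left(-76\right)\right)} = \frac{1}{\left(-50984\right) \left(830180 + 11016 \left(-76\right)\right)} = \frac{1}{\left(-50984\right) \left(830180 - 837216\right)} = \frac{1}{\left(-50984\right) \left(-7036\right)} = \frac{1}{358723424}$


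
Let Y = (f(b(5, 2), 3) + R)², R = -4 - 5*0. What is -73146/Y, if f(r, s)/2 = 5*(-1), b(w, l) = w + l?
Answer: -36573/98 ≈ -373.19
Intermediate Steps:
b(w, l) = l + w
f(r, s) = -10 (f(r, s) = 2*(5*(-1)) = 2*(-5) = -10)
R = -4 (R = -4 + 0 = -4)
Y = 196 (Y = (-10 - 4)² = (-14)² = 196)
-73146/Y = -73146/196 = -73146*1/196 = -36573/98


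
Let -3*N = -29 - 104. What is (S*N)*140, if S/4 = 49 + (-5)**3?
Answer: -5660480/3 ≈ -1.8868e+6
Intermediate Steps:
N = 133/3 (N = -(-29 - 104)/3 = -1/3*(-133) = 133/3 ≈ 44.333)
S = -304 (S = 4*(49 + (-5)**3) = 4*(49 - 125) = 4*(-76) = -304)
(S*N)*140 = -304*133/3*140 = -40432/3*140 = -5660480/3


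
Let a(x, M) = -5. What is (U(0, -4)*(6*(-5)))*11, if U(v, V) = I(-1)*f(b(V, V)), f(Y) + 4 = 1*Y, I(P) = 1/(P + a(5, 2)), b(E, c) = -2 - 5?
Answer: -605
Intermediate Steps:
b(E, c) = -7
I(P) = 1/(-5 + P) (I(P) = 1/(P - 5) = 1/(-5 + P))
f(Y) = -4 + Y (f(Y) = -4 + 1*Y = -4 + Y)
U(v, V) = 11/6 (U(v, V) = (-4 - 7)/(-5 - 1) = -11/(-6) = -⅙*(-11) = 11/6)
(U(0, -4)*(6*(-5)))*11 = (11*(6*(-5))/6)*11 = ((11/6)*(-30))*11 = -55*11 = -605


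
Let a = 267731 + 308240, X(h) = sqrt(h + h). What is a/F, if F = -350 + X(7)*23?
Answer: -14399275/8221 - 13247333*sqrt(14)/115094 ≈ -2182.2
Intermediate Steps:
X(h) = sqrt(2)*sqrt(h) (X(h) = sqrt(2*h) = sqrt(2)*sqrt(h))
a = 575971
F = -350 + 23*sqrt(14) (F = -350 + (sqrt(2)*sqrt(7))*23 = -350 + sqrt(14)*23 = -350 + 23*sqrt(14) ≈ -263.94)
a/F = 575971/(-350 + 23*sqrt(14))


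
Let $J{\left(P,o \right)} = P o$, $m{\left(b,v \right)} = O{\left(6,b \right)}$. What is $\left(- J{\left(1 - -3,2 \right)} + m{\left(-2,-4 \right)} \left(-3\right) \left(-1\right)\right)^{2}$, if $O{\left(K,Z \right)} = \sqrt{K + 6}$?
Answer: $172 - 96 \sqrt{3} \approx 5.7231$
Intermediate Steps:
$O{\left(K,Z \right)} = \sqrt{6 + K}$
$m{\left(b,v \right)} = 2 \sqrt{3}$ ($m{\left(b,v \right)} = \sqrt{6 + 6} = \sqrt{12} = 2 \sqrt{3}$)
$\left(- J{\left(1 - -3,2 \right)} + m{\left(-2,-4 \right)} \left(-3\right) \left(-1\right)\right)^{2} = \left(- \left(1 - -3\right) 2 + 2 \sqrt{3} \left(-3\right) \left(-1\right)\right)^{2} = \left(- \left(1 + 3\right) 2 + - 6 \sqrt{3} \left(-1\right)\right)^{2} = \left(- 4 \cdot 2 + 6 \sqrt{3}\right)^{2} = \left(\left(-1\right) 8 + 6 \sqrt{3}\right)^{2} = \left(-8 + 6 \sqrt{3}\right)^{2}$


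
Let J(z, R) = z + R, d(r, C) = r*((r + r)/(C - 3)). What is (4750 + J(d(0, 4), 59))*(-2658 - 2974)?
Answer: -27084288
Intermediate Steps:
d(r, C) = 2*r²/(-3 + C) (d(r, C) = r*((2*r)/(-3 + C)) = r*(2*r/(-3 + C)) = 2*r²/(-3 + C))
J(z, R) = R + z
(4750 + J(d(0, 4), 59))*(-2658 - 2974) = (4750 + (59 + 2*0²/(-3 + 4)))*(-2658 - 2974) = (4750 + (59 + 2*0/1))*(-5632) = (4750 + (59 + 2*0*1))*(-5632) = (4750 + (59 + 0))*(-5632) = (4750 + 59)*(-5632) = 4809*(-5632) = -27084288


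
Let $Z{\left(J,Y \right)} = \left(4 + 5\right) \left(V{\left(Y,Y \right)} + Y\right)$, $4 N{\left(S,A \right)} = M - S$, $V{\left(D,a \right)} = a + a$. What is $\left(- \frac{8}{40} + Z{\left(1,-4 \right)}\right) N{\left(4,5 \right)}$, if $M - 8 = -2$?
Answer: $- \frac{541}{10} \approx -54.1$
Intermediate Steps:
$M = 6$ ($M = 8 - 2 = 6$)
$V{\left(D,a \right)} = 2 a$
$N{\left(S,A \right)} = \frac{3}{2} - \frac{S}{4}$ ($N{\left(S,A \right)} = \frac{6 - S}{4} = \frac{3}{2} - \frac{S}{4}$)
$Z{\left(J,Y \right)} = 27 Y$ ($Z{\left(J,Y \right)} = \left(4 + 5\right) \left(2 Y + Y\right) = 9 \cdot 3 Y = 27 Y$)
$\left(- \frac{8}{40} + Z{\left(1,-4 \right)}\right) N{\left(4,5 \right)} = \left(- \frac{8}{40} + 27 \left(-4\right)\right) \left(\frac{3}{2} - 1\right) = \left(\left(-8\right) \frac{1}{40} - 108\right) \left(\frac{3}{2} - 1\right) = \left(- \frac{1}{5} - 108\right) \frac{1}{2} = \left(- \frac{541}{5}\right) \frac{1}{2} = - \frac{541}{10}$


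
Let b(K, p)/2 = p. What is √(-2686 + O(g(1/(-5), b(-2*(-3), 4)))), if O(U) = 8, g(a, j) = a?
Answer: I*√2678 ≈ 51.749*I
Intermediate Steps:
b(K, p) = 2*p
√(-2686 + O(g(1/(-5), b(-2*(-3), 4)))) = √(-2686 + 8) = √(-2678) = I*√2678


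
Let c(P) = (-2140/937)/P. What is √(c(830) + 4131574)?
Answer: 2*√6247279128413285/77771 ≈ 2032.6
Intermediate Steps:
c(P) = -2140/(937*P) (c(P) = (-2140*1/937)/P = -2140/(937*P))
√(c(830) + 4131574) = √(-2140/937/830 + 4131574) = √(-2140/937*1/830 + 4131574) = √(-214/77771 + 4131574) = √(321316641340/77771) = 2*√6247279128413285/77771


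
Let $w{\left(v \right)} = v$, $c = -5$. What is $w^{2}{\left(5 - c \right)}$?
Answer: $100$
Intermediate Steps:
$w^{2}{\left(5 - c \right)} = \left(5 - -5\right)^{2} = \left(5 + 5\right)^{2} = 10^{2} = 100$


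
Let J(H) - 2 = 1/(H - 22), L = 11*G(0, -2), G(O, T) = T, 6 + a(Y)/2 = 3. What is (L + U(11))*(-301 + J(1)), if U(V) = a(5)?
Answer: 25120/3 ≈ 8373.3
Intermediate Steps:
a(Y) = -6 (a(Y) = -12 + 2*3 = -12 + 6 = -6)
U(V) = -6
L = -22 (L = 11*(-2) = -22)
J(H) = 2 + 1/(-22 + H) (J(H) = 2 + 1/(H - 22) = 2 + 1/(-22 + H))
(L + U(11))*(-301 + J(1)) = (-22 - 6)*(-301 + (-43 + 2*1)/(-22 + 1)) = -28*(-301 + (-43 + 2)/(-21)) = -28*(-301 - 1/21*(-41)) = -28*(-301 + 41/21) = -28*(-6280/21) = 25120/3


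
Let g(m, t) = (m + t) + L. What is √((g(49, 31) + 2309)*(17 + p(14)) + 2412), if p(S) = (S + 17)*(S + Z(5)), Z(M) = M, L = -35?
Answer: 2*√357234 ≈ 1195.4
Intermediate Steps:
g(m, t) = -35 + m + t (g(m, t) = (m + t) - 35 = -35 + m + t)
p(S) = (5 + S)*(17 + S) (p(S) = (S + 17)*(S + 5) = (17 + S)*(5 + S) = (5 + S)*(17 + S))
√((g(49, 31) + 2309)*(17 + p(14)) + 2412) = √(((-35 + 49 + 31) + 2309)*(17 + (85 + 14² + 22*14)) + 2412) = √((45 + 2309)*(17 + (85 + 196 + 308)) + 2412) = √(2354*(17 + 589) + 2412) = √(2354*606 + 2412) = √(1426524 + 2412) = √1428936 = 2*√357234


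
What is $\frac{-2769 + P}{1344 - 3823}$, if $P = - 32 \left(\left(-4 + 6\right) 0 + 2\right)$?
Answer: $\frac{2833}{2479} \approx 1.1428$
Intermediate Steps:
$P = -64$ ($P = - 32 \left(2 \cdot 0 + 2\right) = - 32 \left(0 + 2\right) = \left(-32\right) 2 = -64$)
$\frac{-2769 + P}{1344 - 3823} = \frac{-2769 - 64}{1344 - 3823} = - \frac{2833}{-2479} = \left(-2833\right) \left(- \frac{1}{2479}\right) = \frac{2833}{2479}$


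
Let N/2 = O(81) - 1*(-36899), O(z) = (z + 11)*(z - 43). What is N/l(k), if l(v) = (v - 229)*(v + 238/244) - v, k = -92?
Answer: 9856380/3575929 ≈ 2.7563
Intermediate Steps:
l(v) = -v + (-229 + v)*(119/122 + v) (l(v) = (-229 + v)*(v + 238*(1/244)) - v = (-229 + v)*(v + 119/122) - v = (-229 + v)*(119/122 + v) - v = -v + (-229 + v)*(119/122 + v))
O(z) = (-43 + z)*(11 + z) (O(z) = (11 + z)*(-43 + z) = (-43 + z)*(11 + z))
N = 80790 (N = 2*((-473 + 81² - 32*81) - 1*(-36899)) = 2*((-473 + 6561 - 2592) + 36899) = 2*(3496 + 36899) = 2*40395 = 80790)
N/l(k) = 80790/(-27251/122 + (-92)² - 27941/122*(-92)) = 80790/(-27251/122 + 8464 + 1285286/61) = 80790/(3575929/122) = 80790*(122/3575929) = 9856380/3575929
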